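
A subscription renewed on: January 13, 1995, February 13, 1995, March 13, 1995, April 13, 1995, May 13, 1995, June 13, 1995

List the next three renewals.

Each date is the 13th; the gaps (31, 28, 31, 30, 31) track the month lengths.
The rule is the 13th of each month.
July 1995: July 13, 1995.
Next: August 1995 → August 13, 1995.
September 1995: September 13, 1995.

July 13, 1995; August 13, 1995; September 13, 1995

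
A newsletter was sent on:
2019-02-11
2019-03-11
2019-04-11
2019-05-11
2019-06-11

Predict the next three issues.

2019-07-11, 2019-08-11, 2019-09-11

Each date is the 11th; the gaps (28, 31, 30, 31) track the month lengths.
The rule is the 11th of each month.
July 2019: 2019-07-11.
Next: August 2019 → 2019-08-11.
Next: September 2019 → 2019-09-11.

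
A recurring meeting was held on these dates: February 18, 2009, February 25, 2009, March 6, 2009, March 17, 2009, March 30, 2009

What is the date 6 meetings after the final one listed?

July 28, 2009

Gaps: 7, 9, 11, 13 days — each gap is 2 larger than the previous one.
Next gap: 15 days. March 30, 2009 + 15 days = April 14, 2009.
Next gap: 17 days. April 14, 2009 + 17 days = May 1, 2009.
Next gap: 19 days. May 1, 2009 + 19 days = May 20, 2009.
Next gap: 21 days. May 20, 2009 + 21 days = June 10, 2009.
Next gap: 23 days. June 10, 2009 + 23 days = July 3, 2009.
Next gap: 25 days. July 3, 2009 + 25 days = July 28, 2009.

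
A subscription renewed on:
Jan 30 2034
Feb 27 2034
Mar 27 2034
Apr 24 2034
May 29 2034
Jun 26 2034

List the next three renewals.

All Mondays; the gaps (28, 28, 28, 35, 28) vary with month length.
This is the last Monday of each month.
July 2034 ends with Monday Jul 31 2034.
Last Monday of August 2034: Aug 28 2034.
September 2034 ends with Monday Sep 25 2034.

Jul 31 2034, Aug 28 2034, Sep 25 2034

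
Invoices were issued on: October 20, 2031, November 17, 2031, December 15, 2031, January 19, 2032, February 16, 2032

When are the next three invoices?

March 15, 2032; April 19, 2032; May 17, 2032

These are Mondays at 28- or 35-day spacing (28, 28, 35, 28).
The pattern: 3rd Monday of the month.
3rd Monday of March 2032: March 15, 2032.
April 2032 — 3rd Monday is April 19, 2032.
3rd Monday of May 2032: May 17, 2032.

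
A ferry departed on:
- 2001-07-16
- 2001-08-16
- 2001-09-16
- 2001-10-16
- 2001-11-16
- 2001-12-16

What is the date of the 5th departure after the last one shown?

2002-05-16

The day-of-month is always 16 (31, 31, 30, 31, 30 days between events).
So this recurs on the 16th of each month.
January 2002: 2002-01-16.
Next: February 2002 → 2002-02-16.
Next: March 2002 → 2002-03-16.
Next: April 2002 → 2002-04-16.
May 2002: 2002-05-16.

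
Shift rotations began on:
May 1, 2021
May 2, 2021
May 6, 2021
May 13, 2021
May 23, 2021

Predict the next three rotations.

June 5, 2021; June 21, 2021; July 10, 2021

The spacing grows by 3 each time: 1, 4, 7, 10 days.
Next gap: 13 days. May 23, 2021 + 13 days = June 5, 2021.
Next gap: 16 days. June 5, 2021 + 16 days = June 21, 2021.
Next gap: 19 days. June 21, 2021 + 19 days = July 10, 2021.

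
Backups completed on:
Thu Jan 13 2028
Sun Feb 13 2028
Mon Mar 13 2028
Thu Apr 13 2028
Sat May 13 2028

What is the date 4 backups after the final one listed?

Wed Sep 13 2028

Each date is the 13th; the gaps (31, 29, 31, 30) track the month lengths.
The rule is the 13th of each month.
Next: June 2028 → Tue Jun 13 2028.
July 2028: Thu Jul 13 2028.
August 2028: Sun Aug 13 2028.
Next: September 2028 → Wed Sep 13 2028.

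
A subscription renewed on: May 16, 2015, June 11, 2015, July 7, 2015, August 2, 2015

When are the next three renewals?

August 28, 2015; September 23, 2015; October 19, 2015

Every event comes 26 days after the last (26, 26, 26).
August 2, 2015 + 26 days = August 28, 2015.
August 28, 2015 + 26 days = September 23, 2015.
September 23, 2015 + 26 days = October 19, 2015.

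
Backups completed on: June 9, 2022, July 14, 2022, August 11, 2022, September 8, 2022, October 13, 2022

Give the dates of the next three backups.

Gaps: 35, 28, 28, 35 days — a mix of 28 and 35. Every date is a Thursday.
Each is the 2nd Thursday of its month.
2nd Thursday of November 2022: November 10, 2022.
2nd Thursday of December 2022: December 8, 2022.
2nd Thursday of January 2023: January 12, 2023.

November 10, 2022; December 8, 2022; January 12, 2023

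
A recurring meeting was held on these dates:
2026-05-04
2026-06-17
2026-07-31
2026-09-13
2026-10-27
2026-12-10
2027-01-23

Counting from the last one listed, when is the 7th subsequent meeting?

Every event comes 44 days after the last (44, 44, 44, 44, 44, 44).
2027-01-23 + 44 days = 2027-03-08.
2027-03-08 + 44 days = 2027-04-21.
2027-04-21 + 44 days = 2027-06-04.
2027-06-04 + 44 days = 2027-07-18.
2027-07-18 + 44 days = 2027-08-31.
2027-08-31 + 44 days = 2027-10-14.
2027-10-14 + 44 days = 2027-11-27.

2027-11-27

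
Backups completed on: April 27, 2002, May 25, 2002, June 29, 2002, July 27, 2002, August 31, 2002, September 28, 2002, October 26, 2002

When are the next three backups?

All Saturdays; the gaps (28, 35, 28, 35, 28, 28) vary with month length.
This is the last Saturday of each month.
Last Saturday of November 2002: November 30, 2002.
December 2002 ends with Saturday December 28, 2002.
January 2003 ends with Saturday January 25, 2003.

November 30, 2002; December 28, 2002; January 25, 2003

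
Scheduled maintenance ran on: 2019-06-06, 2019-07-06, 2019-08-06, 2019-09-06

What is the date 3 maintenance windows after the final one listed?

2019-12-06

Each date is the 6th; the gaps (30, 31, 31) track the month lengths.
The rule is the 6th of each month.
October 2019: 2019-10-06.
November 2019: 2019-11-06.
Next: December 2019 → 2019-12-06.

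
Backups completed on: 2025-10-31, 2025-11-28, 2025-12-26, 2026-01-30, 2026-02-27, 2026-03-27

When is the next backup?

Every date is a Friday; gaps 28, 28, 35, 28, 28 days.
Each is the last Friday of its month (at least one falls on the 29th or later, ruling out '4th Friday').
April 2026 ends with Friday 2026-04-24.

2026-04-24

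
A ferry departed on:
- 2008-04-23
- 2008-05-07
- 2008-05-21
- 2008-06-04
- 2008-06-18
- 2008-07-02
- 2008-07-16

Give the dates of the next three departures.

2008-07-30, 2008-08-13, 2008-08-27

The spacing is 14, 14, 14, 14, 14, 14 days — always 14 days.
2008-07-16 + 14 days = 2008-07-30.
2008-07-30 + 14 days = 2008-08-13.
2008-08-13 + 14 days = 2008-08-27.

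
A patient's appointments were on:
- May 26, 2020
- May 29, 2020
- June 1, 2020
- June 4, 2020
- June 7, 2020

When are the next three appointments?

Gaps between consecutive events: 3, 3, 3, 3 days — a constant 3-day interval.
June 7, 2020 + 3 days = June 10, 2020.
June 10, 2020 + 3 days = June 13, 2020.
June 13, 2020 + 3 days = June 16, 2020.

June 10, 2020; June 13, 2020; June 16, 2020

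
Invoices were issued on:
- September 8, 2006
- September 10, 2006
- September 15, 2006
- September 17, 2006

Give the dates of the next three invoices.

The gap pattern 2, 5, 2 repeats every 2 events.
These are the Fridays and Sundays of each week.
Next Friday: September 22, 2006.
The following Sunday is September 24, 2006.
Next Friday: September 29, 2006.

September 22, 2006; September 24, 2006; September 29, 2006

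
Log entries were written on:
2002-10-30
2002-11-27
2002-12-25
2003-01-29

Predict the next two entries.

2003-02-26, 2003-03-26

All Wednesdays; the gaps (28, 28, 35) vary with month length.
This is the last Wednesday of each month.
February 2003 ends with Wednesday 2003-02-26.
March 2003 ends with Wednesday 2003-03-26.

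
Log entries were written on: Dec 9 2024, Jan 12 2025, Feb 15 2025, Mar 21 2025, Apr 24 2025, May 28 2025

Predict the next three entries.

Gaps between consecutive events: 34, 34, 34, 34, 34 days — a constant 34-day interval.
May 28 2025 + 34 days = Jul 1 2025.
Jul 1 2025 + 34 days = Aug 4 2025.
Aug 4 2025 + 34 days = Sep 7 2025.

Jul 1 2025, Aug 4 2025, Sep 7 2025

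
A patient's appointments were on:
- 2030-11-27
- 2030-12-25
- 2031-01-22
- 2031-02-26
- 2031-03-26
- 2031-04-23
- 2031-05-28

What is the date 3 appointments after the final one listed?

2031-08-27

These are Wednesdays at 28- or 35-day spacing (28, 28, 35, 28, 28, 35).
The pattern: 4th Wednesday of the month.
4th Wednesday of June 2031: 2031-06-25.
4th Wednesday of July 2031: 2031-07-23.
4th Wednesday of August 2031: 2031-08-27.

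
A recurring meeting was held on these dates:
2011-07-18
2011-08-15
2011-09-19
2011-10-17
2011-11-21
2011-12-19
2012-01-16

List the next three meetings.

2012-02-20, 2012-03-19, 2012-04-16

All dates are Mondays, 28, 35, 28, 35, 28, 28 days apart.
Specifically, the 3rd Monday of each month.
3rd Monday of February 2012: 2012-02-20.
3rd Monday of March 2012: 2012-03-19.
3rd Monday of April 2012: 2012-04-16.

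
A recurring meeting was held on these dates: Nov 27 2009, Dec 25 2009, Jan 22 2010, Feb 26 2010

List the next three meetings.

Mar 26 2010, Apr 23 2010, May 28 2010

All dates are Fridays, 28, 28, 35 days apart.
Specifically, the 4th Friday of each month.
March 2010 — 4th Friday is Mar 26 2010.
4th Friday of April 2010: Apr 23 2010.
May 2010 — 4th Friday is May 28 2010.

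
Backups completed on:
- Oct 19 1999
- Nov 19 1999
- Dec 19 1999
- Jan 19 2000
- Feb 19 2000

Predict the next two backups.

Gaps: 31, 30, 31, 31 days — not constant. Every event is on the 19th of the month.
Pattern: the 19th of each month.
Next: March 2000 → Mar 19 2000.
April 2000: Apr 19 2000.

Mar 19 2000, Apr 19 2000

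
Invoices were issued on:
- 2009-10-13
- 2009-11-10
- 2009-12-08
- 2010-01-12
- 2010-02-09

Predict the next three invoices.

All dates are Tuesdays, 28, 28, 35, 28 days apart.
Specifically, the 2nd Tuesday of each month.
March 2010 — 2nd Tuesday is 2010-03-09.
2nd Tuesday of April 2010: 2010-04-13.
May 2010 — 2nd Tuesday is 2010-05-11.

2010-03-09, 2010-04-13, 2010-05-11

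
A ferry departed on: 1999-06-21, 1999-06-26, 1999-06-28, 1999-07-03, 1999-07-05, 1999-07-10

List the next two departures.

Every event lands on a Monday or Saturday (gaps cycle 5, 2, 5, 2, 5).
So the schedule is: every Monday and Saturday.
The following Monday is 1999-07-12.
The following Saturday is 1999-07-17.

1999-07-12, 1999-07-17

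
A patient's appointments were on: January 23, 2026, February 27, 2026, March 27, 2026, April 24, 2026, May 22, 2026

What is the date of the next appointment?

June 26, 2026

All dates are Fridays, 35, 28, 28, 28 days apart.
Specifically, the 4th Friday of each month.
June 2026 — 4th Friday is June 26, 2026.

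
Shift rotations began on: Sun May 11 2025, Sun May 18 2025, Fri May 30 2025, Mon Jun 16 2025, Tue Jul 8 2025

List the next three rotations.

Mon Aug 4 2025, Fri Sep 5 2025, Sun Oct 12 2025

Gaps: 7, 12, 17, 22 days — each gap is 5 larger than the previous one.
Next gap: 27 days. Tue Jul 8 2025 + 27 days = Mon Aug 4 2025.
Next gap: 32 days. Mon Aug 4 2025 + 32 days = Fri Sep 5 2025.
Next gap: 37 days. Fri Sep 5 2025 + 37 days = Sun Oct 12 2025.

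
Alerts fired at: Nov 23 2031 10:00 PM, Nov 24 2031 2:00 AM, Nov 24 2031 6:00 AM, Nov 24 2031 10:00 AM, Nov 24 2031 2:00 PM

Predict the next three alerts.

Nov 24 2031 6:00 PM, Nov 24 2031 10:00 PM, Nov 25 2031 2:00 AM

Spacing: 4, 4, 4, 4 h — constant 4 h.
Nov 24 2031 2:00 PM + 4 h = Nov 24 2031 6:00 PM.
Nov 24 2031 6:00 PM + 4 h = Nov 24 2031 10:00 PM.
Nov 24 2031 10:00 PM + 4 h = Nov 25 2031 2:00 AM.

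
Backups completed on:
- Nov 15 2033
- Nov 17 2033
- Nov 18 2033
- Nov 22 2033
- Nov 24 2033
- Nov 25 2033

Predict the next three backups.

Gaps: 2, 1, 4, 2, 1 days — not constant, but cyclic with period 3.
The events fall on every Tuesday, Thursday and Friday.
The following Tuesday is Nov 29 2033.
The following Thursday is Dec 1 2033.
The following Friday is Dec 2 2033.

Nov 29 2033, Dec 1 2033, Dec 2 2033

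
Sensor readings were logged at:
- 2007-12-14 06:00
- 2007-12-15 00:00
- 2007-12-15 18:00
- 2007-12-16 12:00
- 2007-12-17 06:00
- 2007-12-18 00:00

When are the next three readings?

The interval is a steady 18 hours (18, 18, 18, 18, 18).
2007-12-18 00:00 + 18 h = 2007-12-18 18:00.
2007-12-18 18:00 + 18 h = 2007-12-19 12:00.
2007-12-19 12:00 + 18 h = 2007-12-20 06:00.

2007-12-18 18:00, 2007-12-19 12:00, 2007-12-20 06:00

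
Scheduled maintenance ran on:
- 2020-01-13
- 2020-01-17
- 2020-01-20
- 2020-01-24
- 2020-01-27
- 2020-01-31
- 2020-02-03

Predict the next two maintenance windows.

The gap pattern 4, 3, 4, 3, 4, 3 repeats every 2 events.
These are the Mondays and Fridays of each week.
The following Friday is 2020-02-07.
Next Monday: 2020-02-10.

2020-02-07, 2020-02-10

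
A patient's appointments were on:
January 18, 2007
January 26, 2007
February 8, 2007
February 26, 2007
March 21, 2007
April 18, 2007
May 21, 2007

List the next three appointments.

Intervals are 8, 13, 18, 23, 28, 33 days — an arithmetic progression with common difference 5.
Next gap: 38 days. May 21, 2007 + 38 days = June 28, 2007.
Next gap: 43 days. June 28, 2007 + 43 days = August 10, 2007.
Next gap: 48 days. August 10, 2007 + 48 days = September 27, 2007.

June 28, 2007; August 10, 2007; September 27, 2007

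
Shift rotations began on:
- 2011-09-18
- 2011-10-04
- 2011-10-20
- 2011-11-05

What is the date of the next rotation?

The spacing is 16, 16, 16 days — always 16 days.
2011-11-05 + 16 days = 2011-11-21.

2011-11-21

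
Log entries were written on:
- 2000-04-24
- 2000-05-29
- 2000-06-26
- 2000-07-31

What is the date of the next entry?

All Mondays; the gaps (35, 28, 35) vary with month length.
This is the last Monday of each month.
August 2000 ends with Monday 2000-08-28.

2000-08-28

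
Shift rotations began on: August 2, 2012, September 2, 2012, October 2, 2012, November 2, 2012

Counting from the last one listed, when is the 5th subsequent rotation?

Each date is the 2nd; the gaps (31, 30, 31) track the month lengths.
The rule is the 2nd of each month.
Next: December 2012 → December 2, 2012.
January 2013: January 2, 2013.
Next: February 2013 → February 2, 2013.
Next: March 2013 → March 2, 2013.
Next: April 2013 → April 2, 2013.

April 2, 2013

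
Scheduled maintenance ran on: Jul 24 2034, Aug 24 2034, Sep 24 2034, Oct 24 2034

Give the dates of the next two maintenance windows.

Nov 24 2034, Dec 24 2034

The day-of-month is always 24 (31, 31, 30 days between events).
So this recurs on the 24th of each month.
November 2034: Nov 24 2034.
Next: December 2034 → Dec 24 2034.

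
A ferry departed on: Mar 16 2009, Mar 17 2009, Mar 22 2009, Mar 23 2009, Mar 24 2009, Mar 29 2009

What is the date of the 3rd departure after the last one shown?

Gaps: 1, 5, 1, 1, 5 days — not constant, but cyclic with period 3.
The events fall on every Monday, Tuesday and Sunday.
The following Monday is Mar 30 2009.
Next Tuesday: Mar 31 2009.
The following Sunday is Apr 5 2009.

Apr 5 2009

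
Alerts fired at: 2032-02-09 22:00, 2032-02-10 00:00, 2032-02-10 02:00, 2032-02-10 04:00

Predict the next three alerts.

The interval is a steady 2 hours (2, 2, 2).
2032-02-10 04:00 + 2 h = 2032-02-10 06:00.
2032-02-10 06:00 + 2 h = 2032-02-10 08:00.
2032-02-10 08:00 + 2 h = 2032-02-10 10:00.

2032-02-10 06:00, 2032-02-10 08:00, 2032-02-10 10:00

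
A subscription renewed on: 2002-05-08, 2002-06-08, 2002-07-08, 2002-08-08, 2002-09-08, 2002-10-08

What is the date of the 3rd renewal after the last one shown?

Gaps: 31, 30, 31, 31, 30 days — not constant. Every event is on the 8th of the month.
Pattern: the 8th of each month.
November 2002: 2002-11-08.
Next: December 2002 → 2002-12-08.
Next: January 2003 → 2003-01-08.

2003-01-08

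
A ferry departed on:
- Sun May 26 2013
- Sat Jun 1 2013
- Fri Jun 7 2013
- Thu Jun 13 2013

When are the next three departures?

Wed Jun 19 2013, Tue Jun 25 2013, Mon Jul 1 2013

The spacing is 6, 6, 6 days — always 6 days.
Thu Jun 13 2013 + 6 days = Wed Jun 19 2013.
Wed Jun 19 2013 + 6 days = Tue Jun 25 2013.
Tue Jun 25 2013 + 6 days = Mon Jul 1 2013.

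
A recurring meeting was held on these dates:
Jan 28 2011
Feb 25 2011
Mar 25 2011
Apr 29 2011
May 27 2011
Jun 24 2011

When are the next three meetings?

Jul 29 2011, Aug 26 2011, Sep 30 2011

Every date is a Friday; gaps 28, 28, 35, 28, 28 days.
Each is the last Friday of its month (at least one falls on the 29th or later, ruling out '4th Friday').
Last Friday of July 2011: Jul 29 2011.
Last Friday of August 2011: Aug 26 2011.
Last Friday of September 2011: Sep 30 2011.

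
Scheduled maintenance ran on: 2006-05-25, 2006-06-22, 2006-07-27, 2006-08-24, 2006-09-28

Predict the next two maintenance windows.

2006-10-26, 2006-11-23

These are Thursdays at 28- or 35-day spacing (28, 35, 28, 35).
The pattern: 4th Thursday of the month.
October 2006 — 4th Thursday is 2006-10-26.
November 2006 — 4th Thursday is 2006-11-23.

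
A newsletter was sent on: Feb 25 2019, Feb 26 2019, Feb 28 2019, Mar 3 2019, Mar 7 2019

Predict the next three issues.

Mar 12 2019, Mar 18 2019, Mar 25 2019

The spacing grows by 1 each time: 1, 2, 3, 4 days.
Next gap: 5 days. Mar 7 2019 + 5 days = Mar 12 2019.
Next gap: 6 days. Mar 12 2019 + 6 days = Mar 18 2019.
Next gap: 7 days. Mar 18 2019 + 7 days = Mar 25 2019.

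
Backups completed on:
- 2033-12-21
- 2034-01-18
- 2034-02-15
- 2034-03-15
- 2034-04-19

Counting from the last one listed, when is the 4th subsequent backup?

These are Wednesdays at 28- or 35-day spacing (28, 28, 28, 35).
The pattern: 3rd Wednesday of the month.
May 2034 — 3rd Wednesday is 2034-05-17.
June 2034 — 3rd Wednesday is 2034-06-21.
3rd Wednesday of July 2034: 2034-07-19.
August 2034 — 3rd Wednesday is 2034-08-16.

2034-08-16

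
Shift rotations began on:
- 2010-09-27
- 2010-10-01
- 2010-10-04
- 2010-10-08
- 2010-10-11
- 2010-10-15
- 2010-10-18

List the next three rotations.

Gaps: 4, 3, 4, 3, 4, 3 days — not constant, but cyclic with period 2.
The events fall on every Monday and Friday.
Next Friday: 2010-10-22.
The following Monday is 2010-10-25.
Next Friday: 2010-10-29.

2010-10-22, 2010-10-25, 2010-10-29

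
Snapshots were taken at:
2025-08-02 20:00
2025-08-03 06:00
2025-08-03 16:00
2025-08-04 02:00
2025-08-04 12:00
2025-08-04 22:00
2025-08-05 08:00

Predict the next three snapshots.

2025-08-05 18:00, 2025-08-06 04:00, 2025-08-06 14:00

Spacing: 10, 10, 10, 10, 10, 10 h — constant 10 h.
2025-08-05 08:00 + 10 h = 2025-08-05 18:00.
2025-08-05 18:00 + 10 h = 2025-08-06 04:00.
2025-08-06 04:00 + 10 h = 2025-08-06 14:00.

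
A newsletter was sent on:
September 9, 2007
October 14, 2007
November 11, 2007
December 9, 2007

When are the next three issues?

These are Sundays at 28- or 35-day spacing (35, 28, 28).
The pattern: 2nd Sunday of the month.
January 2008 — 2nd Sunday is January 13, 2008.
February 2008 — 2nd Sunday is February 10, 2008.
2nd Sunday of March 2008: March 9, 2008.

January 13, 2008; February 10, 2008; March 9, 2008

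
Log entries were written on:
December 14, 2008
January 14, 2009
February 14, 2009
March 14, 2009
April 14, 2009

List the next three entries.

May 14, 2009; June 14, 2009; July 14, 2009

Each date is the 14th; the gaps (31, 31, 28, 31) track the month lengths.
The rule is the 14th of each month.
May 2009: May 14, 2009.
Next: June 2009 → June 14, 2009.
July 2009: July 14, 2009.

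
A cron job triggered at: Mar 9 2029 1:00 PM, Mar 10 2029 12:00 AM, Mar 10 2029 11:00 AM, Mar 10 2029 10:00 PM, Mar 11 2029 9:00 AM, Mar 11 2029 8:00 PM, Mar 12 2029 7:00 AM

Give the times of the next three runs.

The interval is a steady 11 hours (11, 11, 11, 11, 11, 11).
Mar 12 2029 7:00 AM + 11 h = Mar 12 2029 6:00 PM.
Mar 12 2029 6:00 PM + 11 h = Mar 13 2029 5:00 AM.
Mar 13 2029 5:00 AM + 11 h = Mar 13 2029 4:00 PM.

Mar 12 2029 6:00 PM, Mar 13 2029 5:00 AM, Mar 13 2029 4:00 PM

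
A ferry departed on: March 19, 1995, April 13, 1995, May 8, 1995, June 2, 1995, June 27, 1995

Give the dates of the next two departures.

July 22, 1995; August 16, 1995

Every event comes 25 days after the last (25, 25, 25, 25).
June 27, 1995 + 25 days = July 22, 1995.
July 22, 1995 + 25 days = August 16, 1995.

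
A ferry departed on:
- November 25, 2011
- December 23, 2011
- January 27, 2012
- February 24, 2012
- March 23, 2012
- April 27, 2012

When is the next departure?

May 25, 2012

All dates are Fridays, 28, 35, 28, 28, 35 days apart.
Specifically, the 4th Friday of each month.
4th Friday of May 2012: May 25, 2012.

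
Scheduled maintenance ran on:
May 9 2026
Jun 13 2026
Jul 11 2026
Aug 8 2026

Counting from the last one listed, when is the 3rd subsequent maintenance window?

Nov 14 2026

Gaps: 35, 28, 28 days — a mix of 28 and 35. Every date is a Saturday.
Each is the 2nd Saturday of its month.
September 2026 — 2nd Saturday is Sep 12 2026.
2nd Saturday of October 2026: Oct 10 2026.
2nd Saturday of November 2026: Nov 14 2026.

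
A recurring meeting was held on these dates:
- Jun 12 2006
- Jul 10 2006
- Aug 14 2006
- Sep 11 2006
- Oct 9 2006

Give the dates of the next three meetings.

All dates are Mondays, 28, 35, 28, 28 days apart.
Specifically, the 2nd Monday of each month.
2nd Monday of November 2006: Nov 13 2006.
December 2006 — 2nd Monday is Dec 11 2006.
January 2007 — 2nd Monday is Jan 8 2007.

Nov 13 2006, Dec 11 2006, Jan 8 2007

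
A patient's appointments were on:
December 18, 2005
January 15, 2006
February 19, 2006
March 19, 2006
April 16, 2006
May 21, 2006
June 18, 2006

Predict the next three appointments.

July 16, 2006; August 20, 2006; September 17, 2006

Gaps: 28, 35, 28, 28, 35, 28 days — a mix of 28 and 35. Every date is a Sunday.
Each is the 3rd Sunday of its month.
July 2006 — 3rd Sunday is July 16, 2006.
August 2006 — 3rd Sunday is August 20, 2006.
September 2006 — 3rd Sunday is September 17, 2006.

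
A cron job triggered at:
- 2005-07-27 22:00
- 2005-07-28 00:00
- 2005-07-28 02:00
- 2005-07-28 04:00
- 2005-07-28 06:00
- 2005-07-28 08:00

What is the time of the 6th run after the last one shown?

The interval is a steady 2 hours (2, 2, 2, 2, 2).
2005-07-28 08:00 + 2 h = 2005-07-28 10:00.
2005-07-28 10:00 + 2 h = 2005-07-28 12:00.
2005-07-28 12:00 + 2 h = 2005-07-28 14:00.
2005-07-28 14:00 + 2 h = 2005-07-28 16:00.
2005-07-28 16:00 + 2 h = 2005-07-28 18:00.
2005-07-28 18:00 + 2 h = 2005-07-28 20:00.

2005-07-28 20:00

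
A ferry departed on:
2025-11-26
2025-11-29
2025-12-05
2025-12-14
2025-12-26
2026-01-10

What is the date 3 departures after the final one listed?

Gaps: 3, 6, 9, 12, 15 days — each gap is 3 larger than the previous one.
Next gap: 18 days. 2026-01-10 + 18 days = 2026-01-28.
Next gap: 21 days. 2026-01-28 + 21 days = 2026-02-18.
Next gap: 24 days. 2026-02-18 + 24 days = 2026-03-14.

2026-03-14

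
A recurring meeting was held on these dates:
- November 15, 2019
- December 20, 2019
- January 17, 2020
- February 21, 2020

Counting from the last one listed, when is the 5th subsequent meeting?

These are Fridays at 28- or 35-day spacing (35, 28, 35).
The pattern: 3rd Friday of the month.
3rd Friday of March 2020: March 20, 2020.
April 2020 — 3rd Friday is April 17, 2020.
3rd Friday of May 2020: May 15, 2020.
June 2020 — 3rd Friday is June 19, 2020.
3rd Friday of July 2020: July 17, 2020.

July 17, 2020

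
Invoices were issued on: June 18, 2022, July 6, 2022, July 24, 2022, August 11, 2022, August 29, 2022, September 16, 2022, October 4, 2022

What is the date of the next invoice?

Gaps between consecutive events: 18, 18, 18, 18, 18, 18 days — a constant 18-day interval.
October 4, 2022 + 18 days = October 22, 2022.

October 22, 2022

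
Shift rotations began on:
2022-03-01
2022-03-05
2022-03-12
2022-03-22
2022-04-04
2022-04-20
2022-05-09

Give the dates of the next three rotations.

The spacing grows by 3 each time: 4, 7, 10, 13, 16, 19 days.
Next gap: 22 days. 2022-05-09 + 22 days = 2022-05-31.
Next gap: 25 days. 2022-05-31 + 25 days = 2022-06-25.
Next gap: 28 days. 2022-06-25 + 28 days = 2022-07-23.

2022-05-31, 2022-06-25, 2022-07-23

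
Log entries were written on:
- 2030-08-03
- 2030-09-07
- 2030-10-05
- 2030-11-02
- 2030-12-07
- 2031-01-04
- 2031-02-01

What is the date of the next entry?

2031-03-01

All dates are Saturdays, 35, 28, 28, 35, 28, 28 days apart.
Specifically, the 1st Saturday of each month.
1st Saturday of March 2031: 2031-03-01.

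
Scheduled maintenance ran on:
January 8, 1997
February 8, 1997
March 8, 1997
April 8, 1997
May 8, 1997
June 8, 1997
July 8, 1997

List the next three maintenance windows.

The day-of-month is always 8 (31, 28, 31, 30, 31, 30 days between events).
So this recurs on the 8th of each month.
August 1997: August 8, 1997.
Next: September 1997 → September 8, 1997.
Next: October 1997 → October 8, 1997.

August 8, 1997; September 8, 1997; October 8, 1997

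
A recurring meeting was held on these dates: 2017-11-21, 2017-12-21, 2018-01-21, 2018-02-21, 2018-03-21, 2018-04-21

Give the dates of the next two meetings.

Gaps: 30, 31, 31, 28, 31 days — not constant. Every event is on the 21st of the month.
Pattern: the 21st of each month.
May 2018: 2018-05-21.
Next: June 2018 → 2018-06-21.

2018-05-21, 2018-06-21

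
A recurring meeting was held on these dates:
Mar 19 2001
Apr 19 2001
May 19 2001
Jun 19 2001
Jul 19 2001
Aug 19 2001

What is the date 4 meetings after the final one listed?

Dec 19 2001

Each date is the 19th; the gaps (31, 30, 31, 30, 31) track the month lengths.
The rule is the 19th of each month.
Next: September 2001 → Sep 19 2001.
Next: October 2001 → Oct 19 2001.
November 2001: Nov 19 2001.
December 2001: Dec 19 2001.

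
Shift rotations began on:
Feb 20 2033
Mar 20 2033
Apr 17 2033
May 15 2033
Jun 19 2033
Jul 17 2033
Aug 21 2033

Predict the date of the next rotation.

These are Sundays at 28- or 35-day spacing (28, 28, 28, 35, 28, 35).
The pattern: 3rd Sunday of the month.
3rd Sunday of September 2033: Sep 18 2033.

Sep 18 2033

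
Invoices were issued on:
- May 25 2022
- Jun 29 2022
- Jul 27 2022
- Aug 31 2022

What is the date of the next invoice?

Every date is a Wednesday; gaps 35, 28, 35 days.
Each is the last Wednesday of its month (at least one falls on the 29th or later, ruling out '4th Wednesday').
September 2022 ends with Wednesday Sep 28 2022.

Sep 28 2022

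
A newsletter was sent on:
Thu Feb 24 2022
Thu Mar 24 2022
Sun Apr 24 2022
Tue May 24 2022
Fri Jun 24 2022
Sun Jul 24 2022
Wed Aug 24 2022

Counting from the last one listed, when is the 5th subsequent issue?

The day-of-month is always 24 (28, 31, 30, 31, 30, 31 days between events).
So this recurs on the 24th of each month.
September 2022: Sat Sep 24 2022.
Next: October 2022 → Mon Oct 24 2022.
November 2022: Thu Nov 24 2022.
December 2022: Sat Dec 24 2022.
January 2023: Tue Jan 24 2023.

Tue Jan 24 2023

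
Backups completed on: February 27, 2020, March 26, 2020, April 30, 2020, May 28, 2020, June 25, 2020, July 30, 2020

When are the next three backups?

Every date is a Thursday; gaps 28, 35, 28, 28, 35 days.
Each is the last Thursday of its month (at least one falls on the 29th or later, ruling out '4th Thursday').
Last Thursday of August 2020: August 27, 2020.
Last Thursday of September 2020: September 24, 2020.
October 2020 ends with Thursday October 29, 2020.

August 27, 2020; September 24, 2020; October 29, 2020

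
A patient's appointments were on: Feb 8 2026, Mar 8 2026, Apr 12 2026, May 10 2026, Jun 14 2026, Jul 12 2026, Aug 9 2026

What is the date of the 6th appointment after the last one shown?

Feb 14 2027

All dates are Sundays, 28, 35, 28, 35, 28, 28 days apart.
Specifically, the 2nd Sunday of each month.
2nd Sunday of September 2026: Sep 13 2026.
October 2026 — 2nd Sunday is Oct 11 2026.
2nd Sunday of November 2026: Nov 8 2026.
December 2026 — 2nd Sunday is Dec 13 2026.
2nd Sunday of January 2027: Jan 10 2027.
2nd Sunday of February 2027: Feb 14 2027.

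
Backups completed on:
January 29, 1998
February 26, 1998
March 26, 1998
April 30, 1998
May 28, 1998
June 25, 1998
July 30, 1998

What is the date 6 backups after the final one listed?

January 28, 1999

All Thursdays; the gaps (28, 28, 35, 28, 28, 35) vary with month length.
This is the last Thursday of each month.
Last Thursday of August 1998: August 27, 1998.
Last Thursday of September 1998: September 24, 1998.
Last Thursday of October 1998: October 29, 1998.
Last Thursday of November 1998: November 26, 1998.
December 1998 ends with Thursday December 31, 1998.
January 1999 ends with Thursday January 28, 1999.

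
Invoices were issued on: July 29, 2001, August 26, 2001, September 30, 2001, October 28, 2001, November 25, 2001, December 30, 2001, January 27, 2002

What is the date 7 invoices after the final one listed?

August 25, 2002

These are Sundays with 28, 35, 28, 28, 35, 28-day gaps.
Each is the final Sunday of its month — July 29, 2001 is past the 28th, so '4th Sunday' doesn't fit.
February 2002 ends with Sunday February 24, 2002.
Last Sunday of March 2002: March 31, 2002.
Last Sunday of April 2002: April 28, 2002.
May 2002 ends with Sunday May 26, 2002.
Last Sunday of June 2002: June 30, 2002.
July 2002 ends with Sunday July 28, 2002.
August 2002 ends with Sunday August 25, 2002.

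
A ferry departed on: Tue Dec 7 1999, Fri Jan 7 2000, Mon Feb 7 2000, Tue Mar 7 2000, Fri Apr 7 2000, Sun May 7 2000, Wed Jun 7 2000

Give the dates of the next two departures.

Fri Jul 7 2000, Mon Aug 7 2000

Gaps: 31, 31, 29, 31, 30, 31 days — not constant. Every event is on the 7th of the month.
Pattern: the 7th of each month.
Next: July 2000 → Fri Jul 7 2000.
August 2000: Mon Aug 7 2000.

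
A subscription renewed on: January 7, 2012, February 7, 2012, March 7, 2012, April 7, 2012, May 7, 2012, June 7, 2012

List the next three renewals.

Gaps: 31, 29, 31, 30, 31 days — not constant. Every event is on the 7th of the month.
Pattern: the 7th of each month.
Next: July 2012 → July 7, 2012.
Next: August 2012 → August 7, 2012.
September 2012: September 7, 2012.

July 7, 2012; August 7, 2012; September 7, 2012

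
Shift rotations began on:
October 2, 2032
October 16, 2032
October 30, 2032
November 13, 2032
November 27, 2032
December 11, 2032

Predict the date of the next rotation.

December 25, 2032

The spacing is 14, 14, 14, 14, 14 days — always 14 days.
December 11, 2032 + 14 days = December 25, 2032.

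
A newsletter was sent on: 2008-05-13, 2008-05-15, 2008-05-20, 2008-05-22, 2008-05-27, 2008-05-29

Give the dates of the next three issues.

2008-06-03, 2008-06-05, 2008-06-10

Every event lands on a Tuesday or Thursday (gaps cycle 2, 5, 2, 5, 2).
So the schedule is: every Tuesday and Thursday.
Next Tuesday: 2008-06-03.
Next Thursday: 2008-06-05.
Next Tuesday: 2008-06-10.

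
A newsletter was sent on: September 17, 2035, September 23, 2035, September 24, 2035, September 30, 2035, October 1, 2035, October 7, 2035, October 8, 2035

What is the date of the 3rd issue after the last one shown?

October 21, 2035

Gaps: 6, 1, 6, 1, 6, 1 days — not constant, but cyclic with period 2.
The events fall on every Monday and Sunday.
The following Sunday is October 14, 2035.
The following Monday is October 15, 2035.
The following Sunday is October 21, 2035.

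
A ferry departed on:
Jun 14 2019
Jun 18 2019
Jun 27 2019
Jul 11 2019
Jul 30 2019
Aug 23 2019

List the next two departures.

Sep 21 2019, Oct 25 2019

The spacing grows by 5 each time: 4, 9, 14, 19, 24 days.
Next gap: 29 days. Aug 23 2019 + 29 days = Sep 21 2019.
Next gap: 34 days. Sep 21 2019 + 34 days = Oct 25 2019.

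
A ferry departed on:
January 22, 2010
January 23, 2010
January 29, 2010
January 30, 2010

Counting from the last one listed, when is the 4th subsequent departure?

Gaps: 1, 6, 1 days — not constant, but cyclic with period 2.
The events fall on every Friday and Saturday.
Next Friday: February 5, 2010.
The following Saturday is February 6, 2010.
Next Friday: February 12, 2010.
Next Saturday: February 13, 2010.

February 13, 2010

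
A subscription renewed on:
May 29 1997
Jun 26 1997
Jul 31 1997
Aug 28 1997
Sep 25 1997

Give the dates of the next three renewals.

Every date is a Thursday; gaps 28, 35, 28, 28 days.
Each is the last Thursday of its month (at least one falls on the 29th or later, ruling out '4th Thursday').
October 1997 ends with Thursday Oct 30 1997.
Last Thursday of November 1997: Nov 27 1997.
Last Thursday of December 1997: Dec 25 1997.

Oct 30 1997, Nov 27 1997, Dec 25 1997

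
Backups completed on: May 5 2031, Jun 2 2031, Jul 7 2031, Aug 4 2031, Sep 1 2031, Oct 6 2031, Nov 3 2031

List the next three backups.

All dates are Mondays, 28, 35, 28, 28, 35, 28 days apart.
Specifically, the 1st Monday of each month.
December 2031 — 1st Monday is Dec 1 2031.
January 2032 — 1st Monday is Jan 5 2032.
1st Monday of February 2032: Feb 2 2032.

Dec 1 2031, Jan 5 2032, Feb 2 2032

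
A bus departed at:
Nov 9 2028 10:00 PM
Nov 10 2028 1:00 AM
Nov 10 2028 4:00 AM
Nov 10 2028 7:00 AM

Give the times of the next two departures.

Nov 10 2028 10:00 AM, Nov 10 2028 1:00 PM

Spacing: 3, 3, 3 h — constant 3 h.
Nov 10 2028 7:00 AM + 3 h = Nov 10 2028 10:00 AM.
Nov 10 2028 10:00 AM + 3 h = Nov 10 2028 1:00 PM.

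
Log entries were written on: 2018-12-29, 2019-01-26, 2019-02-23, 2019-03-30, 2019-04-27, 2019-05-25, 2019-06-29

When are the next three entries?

2019-07-27, 2019-08-31, 2019-09-28

These are Saturdays with 28, 28, 35, 28, 28, 35-day gaps.
Each is the final Saturday of its month — 2018-12-29 is past the 28th, so '4th Saturday' doesn't fit.
July 2019 ends with Saturday 2019-07-27.
August 2019 ends with Saturday 2019-08-31.
Last Saturday of September 2019: 2019-09-28.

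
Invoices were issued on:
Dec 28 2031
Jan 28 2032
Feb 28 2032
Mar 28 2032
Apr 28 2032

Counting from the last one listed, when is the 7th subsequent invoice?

Each date is the 28th; the gaps (31, 31, 29, 31) track the month lengths.
The rule is the 28th of each month.
Next: May 2032 → May 28 2032.
Next: June 2032 → Jun 28 2032.
Next: July 2032 → Jul 28 2032.
August 2032: Aug 28 2032.
September 2032: Sep 28 2032.
Next: October 2032 → Oct 28 2032.
Next: November 2032 → Nov 28 2032.

Nov 28 2032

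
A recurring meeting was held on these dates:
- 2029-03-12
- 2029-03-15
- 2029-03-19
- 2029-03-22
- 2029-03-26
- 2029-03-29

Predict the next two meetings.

2029-04-02, 2029-04-05

Gaps: 3, 4, 3, 4, 3 days — not constant, but cyclic with period 2.
The events fall on every Monday and Thursday.
Next Monday: 2029-04-02.
The following Thursday is 2029-04-05.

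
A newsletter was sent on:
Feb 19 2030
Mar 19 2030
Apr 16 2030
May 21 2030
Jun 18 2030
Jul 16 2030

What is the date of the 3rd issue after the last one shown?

Gaps: 28, 28, 35, 28, 28 days — a mix of 28 and 35. Every date is a Tuesday.
Each is the 3rd Tuesday of its month.
August 2030 — 3rd Tuesday is Aug 20 2030.
September 2030 — 3rd Tuesday is Sep 17 2030.
October 2030 — 3rd Tuesday is Oct 15 2030.

Oct 15 2030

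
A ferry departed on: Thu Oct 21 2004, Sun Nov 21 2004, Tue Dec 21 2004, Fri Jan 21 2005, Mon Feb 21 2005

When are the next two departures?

Mon Mar 21 2005, Thu Apr 21 2005

Gaps: 31, 30, 31, 31 days — not constant. Every event is on the 21st of the month.
Pattern: the 21st of each month.
March 2005: Mon Mar 21 2005.
Next: April 2005 → Thu Apr 21 2005.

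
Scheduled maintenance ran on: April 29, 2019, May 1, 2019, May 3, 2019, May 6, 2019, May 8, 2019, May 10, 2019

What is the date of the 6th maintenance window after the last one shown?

May 24, 2019

Every event lands on a Monday or Wednesday or Friday (gaps cycle 2, 2, 3, 2, 2).
So the schedule is: every Monday, Wednesday and Friday.
The following Monday is May 13, 2019.
The following Wednesday is May 15, 2019.
The following Friday is May 17, 2019.
Next Monday: May 20, 2019.
Next Wednesday: May 22, 2019.
The following Friday is May 24, 2019.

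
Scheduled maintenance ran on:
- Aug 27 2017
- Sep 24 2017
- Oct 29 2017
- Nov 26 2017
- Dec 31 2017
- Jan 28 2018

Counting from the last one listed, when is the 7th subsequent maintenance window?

Aug 26 2018

These are Sundays with 28, 35, 28, 35, 28-day gaps.
Each is the final Sunday of its month — Oct 29 2017 is past the 28th, so '4th Sunday' doesn't fit.
Last Sunday of February 2018: Feb 25 2018.
March 2018 ends with Sunday Mar 25 2018.
April 2018 ends with Sunday Apr 29 2018.
May 2018 ends with Sunday May 27 2018.
Last Sunday of June 2018: Jun 24 2018.
Last Sunday of July 2018: Jul 29 2018.
August 2018 ends with Sunday Aug 26 2018.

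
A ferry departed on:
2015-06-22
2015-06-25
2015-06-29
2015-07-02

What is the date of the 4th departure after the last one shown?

The gap pattern 3, 4, 3 repeats every 2 events.
These are the Mondays and Thursdays of each week.
Next Monday: 2015-07-06.
The following Thursday is 2015-07-09.
Next Monday: 2015-07-13.
The following Thursday is 2015-07-16.

2015-07-16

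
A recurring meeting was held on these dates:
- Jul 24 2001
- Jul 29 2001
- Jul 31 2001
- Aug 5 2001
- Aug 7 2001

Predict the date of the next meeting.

Aug 12 2001

Every event lands on a Tuesday or Sunday (gaps cycle 5, 2, 5, 2).
So the schedule is: every Tuesday and Sunday.
Next Sunday: Aug 12 2001.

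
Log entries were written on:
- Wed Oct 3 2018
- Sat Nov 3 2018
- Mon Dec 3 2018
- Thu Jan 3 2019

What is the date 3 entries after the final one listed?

Wed Apr 3 2019

The day-of-month is always 3 (31, 30, 31 days between events).
So this recurs on the 3rd of each month.
February 2019: Sun Feb 3 2019.
Next: March 2019 → Sun Mar 3 2019.
April 2019: Wed Apr 3 2019.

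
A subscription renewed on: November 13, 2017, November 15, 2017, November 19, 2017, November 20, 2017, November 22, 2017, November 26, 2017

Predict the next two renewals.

November 27, 2017; November 29, 2017

Every event lands on a Monday or Wednesday or Sunday (gaps cycle 2, 4, 1, 2, 4).
So the schedule is: every Monday, Wednesday and Sunday.
The following Monday is November 27, 2017.
Next Wednesday: November 29, 2017.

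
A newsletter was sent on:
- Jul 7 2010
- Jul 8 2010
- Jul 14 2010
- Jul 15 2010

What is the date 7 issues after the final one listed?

Every event lands on a Wednesday or Thursday (gaps cycle 1, 6, 1).
So the schedule is: every Wednesday and Thursday.
Next Wednesday: Jul 21 2010.
The following Thursday is Jul 22 2010.
Next Wednesday: Jul 28 2010.
Next Thursday: Jul 29 2010.
The following Wednesday is Aug 4 2010.
The following Thursday is Aug 5 2010.
The following Wednesday is Aug 11 2010.

Aug 11 2010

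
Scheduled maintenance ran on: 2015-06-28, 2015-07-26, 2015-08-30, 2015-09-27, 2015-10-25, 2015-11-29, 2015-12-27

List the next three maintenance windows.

Every date is a Sunday; gaps 28, 35, 28, 28, 35, 28 days.
Each is the last Sunday of its month (at least one falls on the 29th or later, ruling out '4th Sunday').
Last Sunday of January 2016: 2016-01-31.
Last Sunday of February 2016: 2016-02-28.
March 2016 ends with Sunday 2016-03-27.

2016-01-31, 2016-02-28, 2016-03-27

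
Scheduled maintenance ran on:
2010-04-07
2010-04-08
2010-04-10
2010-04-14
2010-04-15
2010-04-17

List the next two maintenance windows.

Gaps: 1, 2, 4, 1, 2 days — not constant, but cyclic with period 3.
The events fall on every Wednesday, Thursday and Saturday.
The following Wednesday is 2010-04-21.
The following Thursday is 2010-04-22.

2010-04-21, 2010-04-22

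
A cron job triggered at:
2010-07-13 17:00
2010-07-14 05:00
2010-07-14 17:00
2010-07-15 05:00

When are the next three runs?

2010-07-15 17:00, 2010-07-16 05:00, 2010-07-16 17:00

The interval is a steady 12 hours (12, 12, 12).
2010-07-15 05:00 + 12 h = 2010-07-15 17:00.
2010-07-15 17:00 + 12 h = 2010-07-16 05:00.
2010-07-16 05:00 + 12 h = 2010-07-16 17:00.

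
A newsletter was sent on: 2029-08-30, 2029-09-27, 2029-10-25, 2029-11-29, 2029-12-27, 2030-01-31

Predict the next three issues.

2030-02-28, 2030-03-28, 2030-04-25

These are Thursdays with 28, 28, 35, 28, 35-day gaps.
Each is the final Thursday of its month — 2029-08-30 is past the 28th, so '4th Thursday' doesn't fit.
Last Thursday of February 2030: 2030-02-28.
March 2030 ends with Thursday 2030-03-28.
Last Thursday of April 2030: 2030-04-25.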